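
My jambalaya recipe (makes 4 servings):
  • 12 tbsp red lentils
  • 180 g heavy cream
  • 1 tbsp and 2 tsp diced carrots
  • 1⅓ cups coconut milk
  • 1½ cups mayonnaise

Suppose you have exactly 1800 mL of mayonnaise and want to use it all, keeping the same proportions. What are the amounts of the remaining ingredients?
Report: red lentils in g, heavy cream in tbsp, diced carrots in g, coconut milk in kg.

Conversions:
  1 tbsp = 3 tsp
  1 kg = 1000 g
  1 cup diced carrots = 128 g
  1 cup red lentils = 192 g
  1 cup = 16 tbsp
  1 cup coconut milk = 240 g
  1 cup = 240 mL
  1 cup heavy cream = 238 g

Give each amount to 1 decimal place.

The original recipe has 360 mL of mayonnaise, so the scaling factor is 1800 ÷ 360 = 5.
red lentils: 12 tbsp × 5 ÷ 16 tbsp/cup × 192 g/cup = 720.0 g
heavy cream: 180 g × 5 ÷ 238 g/cup × 16 tbsp/cup ≈ 60.5 tbsp
diced carrots: (1 tbsp + 2 tsp = 5/3 tbsp) × 5 ÷ 16 tbsp/cup × 128 g/cup ≈ 66.7 g
coconut milk: 4/3 cup × 5 × 240 g/cup ÷ 1000 g/kg = 1.6 kg

red lentils: 720.0 g; heavy cream: 60.5 tbsp; diced carrots: 66.7 g; coconut milk: 1.6 kg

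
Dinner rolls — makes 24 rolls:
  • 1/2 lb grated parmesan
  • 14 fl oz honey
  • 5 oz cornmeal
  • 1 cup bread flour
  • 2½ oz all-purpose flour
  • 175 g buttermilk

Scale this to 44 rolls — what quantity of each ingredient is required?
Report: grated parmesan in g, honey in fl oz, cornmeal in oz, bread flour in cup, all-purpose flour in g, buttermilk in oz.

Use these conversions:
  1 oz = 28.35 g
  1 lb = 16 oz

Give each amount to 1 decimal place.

grated parmesan: 415.8 g; honey: 25.7 fl oz; cornmeal: 9.2 oz; bread flour: 1.8 cup; all-purpose flour: 129.9 g; buttermilk: 11.3 oz

Scaling factor: 44/24 = 11/6.
grated parmesan: 0.5 lb × 11/6 × 16 oz/lb × 28.35 g/oz = 415.8 g
honey: 14 fl oz × 11/6 ≈ 25.7 fl oz
cornmeal: 5 oz × 11/6 ≈ 9.2 oz
bread flour: 1 cup × 11/6 ≈ 1.8 cup
all-purpose flour: 2.5 oz × 11/6 × 28.35 g/oz ≈ 129.9 g
buttermilk: 175 g × 11/6 ÷ 28.35 g/oz ≈ 11.3 oz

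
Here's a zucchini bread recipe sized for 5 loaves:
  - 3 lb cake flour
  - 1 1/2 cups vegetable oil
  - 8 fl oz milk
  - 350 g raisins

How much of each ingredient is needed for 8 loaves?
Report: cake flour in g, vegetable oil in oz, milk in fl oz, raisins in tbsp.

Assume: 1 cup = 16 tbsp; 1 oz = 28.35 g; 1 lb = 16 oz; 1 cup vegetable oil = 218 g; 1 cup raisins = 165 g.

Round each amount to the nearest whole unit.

Scaling factor: 8/5 = 1.6.
cake flour: 3 lb × 8/5 × 16 oz/lb × 28.35 g/oz ≈ 2177 g
vegetable oil: 1.5 cup × 8/5 × 218 g/cup ÷ 28.35 g/oz ≈ 18 oz
milk: 8 fl oz × 8/5 ≈ 13 fl oz
raisins: 350 g × 8/5 ÷ 165 g/cup × 16 tbsp/cup ≈ 54 tbsp

cake flour: 2177 g; vegetable oil: 18 oz; milk: 13 fl oz; raisins: 54 tbsp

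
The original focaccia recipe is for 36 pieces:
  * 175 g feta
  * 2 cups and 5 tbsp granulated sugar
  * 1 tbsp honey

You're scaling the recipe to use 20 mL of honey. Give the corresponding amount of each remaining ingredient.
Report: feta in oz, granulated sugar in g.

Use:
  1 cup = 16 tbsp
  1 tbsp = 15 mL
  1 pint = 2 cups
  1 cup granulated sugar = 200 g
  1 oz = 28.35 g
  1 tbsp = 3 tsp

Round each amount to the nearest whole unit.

The original recipe has 15 mL of honey, so the scaling factor is 20 ÷ 15 = 4/3.
feta: 175 g × 4/3 ÷ 28.35 g/oz ≈ 8 oz
granulated sugar: (2 cup + 5 tbsp = 2.3125 cup) × 4/3 × 200 g/cup ≈ 617 g

feta: 8 oz; granulated sugar: 617 g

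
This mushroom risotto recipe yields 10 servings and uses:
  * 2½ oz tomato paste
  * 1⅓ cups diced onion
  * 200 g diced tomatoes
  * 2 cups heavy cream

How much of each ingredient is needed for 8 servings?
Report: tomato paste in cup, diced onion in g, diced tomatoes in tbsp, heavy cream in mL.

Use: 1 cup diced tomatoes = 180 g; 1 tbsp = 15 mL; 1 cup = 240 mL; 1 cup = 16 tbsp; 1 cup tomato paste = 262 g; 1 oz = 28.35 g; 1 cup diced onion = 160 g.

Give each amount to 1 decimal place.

Scaling factor: 8/10 = 4/5 = 0.8.
tomato paste: 2.5 oz × 4/5 × 28.35 g/oz ÷ 262 g/cup ≈ 0.2 cup
diced onion: 4/3 cup × 4/5 × 160 g/cup ≈ 170.7 g
diced tomatoes: 200 g × 4/5 ÷ 180 g/cup × 16 tbsp/cup ≈ 14.2 tbsp
heavy cream: 2 cup × 4/5 × 240 mL/cup = 384.0 mL

tomato paste: 0.2 cup; diced onion: 170.7 g; diced tomatoes: 14.2 tbsp; heavy cream: 384.0 mL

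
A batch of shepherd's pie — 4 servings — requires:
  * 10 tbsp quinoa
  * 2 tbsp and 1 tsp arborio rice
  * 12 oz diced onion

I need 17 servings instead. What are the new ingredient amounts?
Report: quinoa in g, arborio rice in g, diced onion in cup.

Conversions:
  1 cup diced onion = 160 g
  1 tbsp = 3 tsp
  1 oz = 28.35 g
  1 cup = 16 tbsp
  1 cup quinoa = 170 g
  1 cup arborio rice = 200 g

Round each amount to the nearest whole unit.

quinoa: 452 g; arborio rice: 124 g; diced onion: 9 cup

Scaling factor: 17/4 = 4.25.
quinoa: 10 tbsp × 17/4 ÷ 16 tbsp/cup × 170 g/cup ≈ 452 g
arborio rice: (2 tbsp + 1 tsp = 7/3 tbsp) × 17/4 ÷ 16 tbsp/cup × 200 g/cup ≈ 124 g
diced onion: 12 oz × 17/4 × 28.35 g/oz ÷ 160 g/cup ≈ 9 cup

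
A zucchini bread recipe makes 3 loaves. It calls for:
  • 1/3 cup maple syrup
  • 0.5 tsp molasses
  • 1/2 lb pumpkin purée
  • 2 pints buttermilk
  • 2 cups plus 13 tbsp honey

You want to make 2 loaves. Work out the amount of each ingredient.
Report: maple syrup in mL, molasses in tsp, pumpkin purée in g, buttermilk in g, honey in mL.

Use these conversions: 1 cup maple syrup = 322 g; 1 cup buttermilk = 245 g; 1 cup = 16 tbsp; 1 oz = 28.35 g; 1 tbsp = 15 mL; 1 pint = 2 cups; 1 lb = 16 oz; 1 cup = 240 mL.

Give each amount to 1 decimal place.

Scaling factor: 2/3.
maple syrup: 1/3 cup × 2/3 × 240 mL/cup ≈ 53.3 mL
molasses: 0.5 tsp × 2/3 ≈ 0.3 tsp
pumpkin purée: 0.5 lb × 2/3 × 16 oz/lb × 28.35 g/oz = 151.2 g
buttermilk: 2 pint × 2/3 × 2 cup/pint × 245 g/cup ≈ 653.3 g
honey: (2 cup + 13 tbsp = 2.8125 cup) × 2/3 × 240 mL/cup = 450.0 mL

maple syrup: 53.3 mL; molasses: 0.3 tsp; pumpkin purée: 151.2 g; buttermilk: 653.3 g; honey: 450.0 mL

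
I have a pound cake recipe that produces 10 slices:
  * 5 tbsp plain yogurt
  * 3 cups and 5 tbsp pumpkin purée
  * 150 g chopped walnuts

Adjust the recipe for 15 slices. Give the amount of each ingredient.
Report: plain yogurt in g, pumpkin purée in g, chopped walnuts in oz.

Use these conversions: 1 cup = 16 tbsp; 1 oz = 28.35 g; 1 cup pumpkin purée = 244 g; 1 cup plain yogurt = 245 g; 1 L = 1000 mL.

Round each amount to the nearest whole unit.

Scaling factor: 15/10 = 3/2 = 1.5.
plain yogurt: 5 tbsp × 3/2 ÷ 16 tbsp/cup × 245 g/cup ≈ 115 g
pumpkin purée: (3 cup + 5 tbsp = 3.3125 cup) × 3/2 × 244 g/cup ≈ 1212 g
chopped walnuts: 150 g × 3/2 ÷ 28.35 g/oz ≈ 8 oz

plain yogurt: 115 g; pumpkin purée: 1212 g; chopped walnuts: 8 oz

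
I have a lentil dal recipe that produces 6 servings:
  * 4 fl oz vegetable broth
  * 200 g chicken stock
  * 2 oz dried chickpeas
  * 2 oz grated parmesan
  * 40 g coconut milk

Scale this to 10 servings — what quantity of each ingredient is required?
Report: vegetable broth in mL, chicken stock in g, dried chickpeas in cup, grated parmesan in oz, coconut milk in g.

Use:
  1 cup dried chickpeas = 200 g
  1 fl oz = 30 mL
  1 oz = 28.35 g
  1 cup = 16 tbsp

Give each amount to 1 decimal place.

Scaling factor: 10/6 = 5/3.
vegetable broth: 4 fl oz × 5/3 × 30 mL/fl oz = 200.0 mL
chicken stock: 200 g × 5/3 ≈ 333.3 g
dried chickpeas: 2 oz × 5/3 × 28.35 g/oz ÷ 200 g/cup ≈ 0.5 cup
grated parmesan: 2 oz × 5/3 ≈ 3.3 oz
coconut milk: 40 g × 5/3 ≈ 66.7 g

vegetable broth: 200.0 mL; chicken stock: 333.3 g; dried chickpeas: 0.5 cup; grated parmesan: 3.3 oz; coconut milk: 66.7 g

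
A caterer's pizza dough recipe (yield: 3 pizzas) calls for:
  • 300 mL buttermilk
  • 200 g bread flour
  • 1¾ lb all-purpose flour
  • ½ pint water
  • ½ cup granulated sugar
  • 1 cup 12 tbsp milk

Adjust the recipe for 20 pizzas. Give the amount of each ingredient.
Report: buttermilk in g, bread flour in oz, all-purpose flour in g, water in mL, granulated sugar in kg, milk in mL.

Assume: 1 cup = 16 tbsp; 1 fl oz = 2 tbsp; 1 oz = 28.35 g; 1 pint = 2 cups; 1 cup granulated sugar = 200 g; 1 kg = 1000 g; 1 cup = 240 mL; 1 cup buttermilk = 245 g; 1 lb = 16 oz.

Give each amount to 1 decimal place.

Scaling factor: 20/3.
buttermilk: 300 mL × 20/3 ÷ 240 mL/cup × 245 g/cup ≈ 2041.7 g
bread flour: 200 g × 20/3 ÷ 28.35 g/oz ≈ 47.0 oz
all-purpose flour: 1.75 lb × 20/3 × 16 oz/lb × 28.35 g/oz = 5292.0 g
water: 0.5 pint × 20/3 × 2 cup/pint × 240 mL/cup = 1600.0 mL
granulated sugar: 0.5 cup × 20/3 × 200 g/cup ÷ 1000 g/kg ≈ 0.7 kg
milk: (1 cup + 12 tbsp = 1.75 cup) × 20/3 × 240 mL/cup = 2800.0 mL

buttermilk: 2041.7 g; bread flour: 47.0 oz; all-purpose flour: 5292.0 g; water: 1600.0 mL; granulated sugar: 0.7 kg; milk: 2800.0 mL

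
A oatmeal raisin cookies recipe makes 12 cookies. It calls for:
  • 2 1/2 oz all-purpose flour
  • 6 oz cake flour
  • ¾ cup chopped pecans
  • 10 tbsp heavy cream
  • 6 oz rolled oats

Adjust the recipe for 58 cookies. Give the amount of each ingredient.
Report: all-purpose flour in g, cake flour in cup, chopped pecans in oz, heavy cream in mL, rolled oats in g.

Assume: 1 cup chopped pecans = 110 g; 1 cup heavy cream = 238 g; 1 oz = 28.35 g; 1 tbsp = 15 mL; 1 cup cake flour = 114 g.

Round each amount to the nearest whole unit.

Scaling factor: 58/12 = 29/6.
all-purpose flour: 2.5 oz × 29/6 × 28.35 g/oz ≈ 343 g
cake flour: 6 oz × 29/6 × 28.35 g/oz ÷ 114 g/cup ≈ 7 cup
chopped pecans: 0.75 cup × 29/6 × 110 g/cup ÷ 28.35 g/oz ≈ 14 oz
heavy cream: 10 tbsp × 29/6 × 15 mL/tbsp = 725 mL
rolled oats: 6 oz × 29/6 × 28.35 g/oz ≈ 822 g

all-purpose flour: 343 g; cake flour: 7 cup; chopped pecans: 14 oz; heavy cream: 725 mL; rolled oats: 822 g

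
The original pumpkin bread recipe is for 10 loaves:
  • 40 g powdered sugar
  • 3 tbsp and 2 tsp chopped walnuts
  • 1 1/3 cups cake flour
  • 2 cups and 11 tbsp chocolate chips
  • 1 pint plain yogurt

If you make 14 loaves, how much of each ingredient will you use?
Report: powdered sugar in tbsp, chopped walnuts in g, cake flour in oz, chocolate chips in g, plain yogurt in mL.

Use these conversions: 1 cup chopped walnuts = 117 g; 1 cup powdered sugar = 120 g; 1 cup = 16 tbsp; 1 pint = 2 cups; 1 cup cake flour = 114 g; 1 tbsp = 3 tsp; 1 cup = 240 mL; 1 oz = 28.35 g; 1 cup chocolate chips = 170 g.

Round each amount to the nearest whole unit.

Scaling factor: 14/10 = 7/5 = 1.4.
powdered sugar: 40 g × 7/5 ÷ 120 g/cup × 16 tbsp/cup ≈ 7 tbsp
chopped walnuts: (3 tbsp + 2 tsp = 11/3 tbsp) × 7/5 ÷ 16 tbsp/cup × 117 g/cup ≈ 38 g
cake flour: 4/3 cup × 7/5 × 114 g/cup ÷ 28.35 g/oz ≈ 8 oz
chocolate chips: (2 cup + 11 tbsp = 2.6875 cup) × 7/5 × 170 g/cup ≈ 640 g
plain yogurt: 1 pint × 7/5 × 2 cup/pint × 240 mL/cup = 672 mL

powdered sugar: 7 tbsp; chopped walnuts: 38 g; cake flour: 8 oz; chocolate chips: 640 g; plain yogurt: 672 mL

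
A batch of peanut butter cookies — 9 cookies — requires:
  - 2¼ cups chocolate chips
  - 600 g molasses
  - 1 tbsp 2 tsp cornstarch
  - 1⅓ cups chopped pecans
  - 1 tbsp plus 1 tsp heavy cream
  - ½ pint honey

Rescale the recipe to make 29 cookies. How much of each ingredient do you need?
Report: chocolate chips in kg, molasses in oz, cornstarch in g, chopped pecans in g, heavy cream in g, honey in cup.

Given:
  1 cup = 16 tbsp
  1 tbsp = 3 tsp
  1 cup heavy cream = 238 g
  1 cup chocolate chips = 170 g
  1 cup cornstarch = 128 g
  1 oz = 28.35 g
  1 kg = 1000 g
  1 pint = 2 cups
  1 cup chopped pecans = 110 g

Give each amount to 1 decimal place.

chocolate chips: 1.2 kg; molasses: 68.2 oz; cornstarch: 43.0 g; chopped pecans: 472.6 g; heavy cream: 63.9 g; honey: 3.2 cup

Scaling factor: 29/9.
chocolate chips: 2.25 cup × 29/9 × 170 g/cup ÷ 1000 g/kg ≈ 1.2 kg
molasses: 600 g × 29/9 ÷ 28.35 g/oz ≈ 68.2 oz
cornstarch: (1 tbsp + 2 tsp = 5/3 tbsp) × 29/9 ÷ 16 tbsp/cup × 128 g/cup ≈ 43.0 g
chopped pecans: 4/3 cup × 29/9 × 110 g/cup ≈ 472.6 g
heavy cream: (1 tbsp + 1 tsp = 4/3 tbsp) × 29/9 ÷ 16 tbsp/cup × 238 g/cup ≈ 63.9 g
honey: 0.5 pint × 29/9 × 2 cup/pint ≈ 3.2 cup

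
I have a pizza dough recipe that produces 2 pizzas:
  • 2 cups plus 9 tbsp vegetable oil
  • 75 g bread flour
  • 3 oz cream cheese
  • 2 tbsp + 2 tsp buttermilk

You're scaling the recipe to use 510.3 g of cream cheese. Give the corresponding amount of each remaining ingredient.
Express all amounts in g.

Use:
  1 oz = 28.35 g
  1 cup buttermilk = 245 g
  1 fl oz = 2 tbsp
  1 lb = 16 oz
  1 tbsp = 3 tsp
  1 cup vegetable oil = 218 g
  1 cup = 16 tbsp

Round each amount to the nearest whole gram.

The original recipe has 85.05 g of cream cheese, so the scaling factor is 510.3 ÷ 85.05 = 6.
vegetable oil: (2 cup + 9 tbsp = 2.5625 cup) × 6 × 218 g/cup ≈ 3352 g
bread flour: 75 g × 6 = 450 g
buttermilk: (2 tbsp + 2 tsp = 8/3 tbsp) × 6 ÷ 16 tbsp/cup × 245 g/cup = 245 g

vegetable oil: 3352 g; bread flour: 450 g; buttermilk: 245 g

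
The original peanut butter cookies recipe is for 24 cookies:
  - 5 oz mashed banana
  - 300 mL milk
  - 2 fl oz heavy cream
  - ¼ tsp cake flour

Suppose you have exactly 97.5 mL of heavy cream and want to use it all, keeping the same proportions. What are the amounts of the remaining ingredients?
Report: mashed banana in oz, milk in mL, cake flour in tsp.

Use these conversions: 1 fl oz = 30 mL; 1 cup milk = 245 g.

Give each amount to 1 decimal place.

mashed banana: 8.1 oz; milk: 487.5 mL; cake flour: 0.4 tsp

The original recipe has 60 mL of heavy cream, so the scaling factor is 97.5 ÷ 60 = 13/8 = 1.625.
mashed banana: 5 oz × 13/8 ≈ 8.1 oz
milk: 300 mL × 13/8 = 487.5 mL
cake flour: 0.25 tsp × 13/8 ≈ 0.4 tsp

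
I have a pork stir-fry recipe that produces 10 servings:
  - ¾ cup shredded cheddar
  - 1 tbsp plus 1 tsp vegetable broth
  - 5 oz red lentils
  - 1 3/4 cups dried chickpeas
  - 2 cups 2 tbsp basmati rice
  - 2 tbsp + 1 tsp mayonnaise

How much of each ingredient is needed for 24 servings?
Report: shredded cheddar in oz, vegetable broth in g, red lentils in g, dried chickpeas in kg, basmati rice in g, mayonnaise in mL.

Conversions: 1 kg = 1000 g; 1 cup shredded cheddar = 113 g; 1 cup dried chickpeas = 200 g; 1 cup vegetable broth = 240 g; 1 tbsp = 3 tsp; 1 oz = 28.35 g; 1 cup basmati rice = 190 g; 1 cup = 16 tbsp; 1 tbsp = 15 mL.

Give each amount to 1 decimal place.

Scaling factor: 24/10 = 12/5 = 2.4.
shredded cheddar: 0.75 cup × 12/5 × 113 g/cup ÷ 28.35 g/oz ≈ 7.2 oz
vegetable broth: (1 tbsp + 1 tsp = 4/3 tbsp) × 12/5 ÷ 16 tbsp/cup × 240 g/cup = 48.0 g
red lentils: 5 oz × 12/5 × 28.35 g/oz = 340.2 g
dried chickpeas: 1.75 cup × 12/5 × 200 g/cup ÷ 1000 g/kg ≈ 0.8 kg
basmati rice: (2 cup + 2 tbsp = 2.125 cup) × 12/5 × 190 g/cup = 969.0 g
mayonnaise: (2 tbsp + 1 tsp = 7/3 tbsp) × 12/5 × 15 mL/tbsp = 84.0 mL

shredded cheddar: 7.2 oz; vegetable broth: 48.0 g; red lentils: 340.2 g; dried chickpeas: 0.8 kg; basmati rice: 969.0 g; mayonnaise: 84.0 mL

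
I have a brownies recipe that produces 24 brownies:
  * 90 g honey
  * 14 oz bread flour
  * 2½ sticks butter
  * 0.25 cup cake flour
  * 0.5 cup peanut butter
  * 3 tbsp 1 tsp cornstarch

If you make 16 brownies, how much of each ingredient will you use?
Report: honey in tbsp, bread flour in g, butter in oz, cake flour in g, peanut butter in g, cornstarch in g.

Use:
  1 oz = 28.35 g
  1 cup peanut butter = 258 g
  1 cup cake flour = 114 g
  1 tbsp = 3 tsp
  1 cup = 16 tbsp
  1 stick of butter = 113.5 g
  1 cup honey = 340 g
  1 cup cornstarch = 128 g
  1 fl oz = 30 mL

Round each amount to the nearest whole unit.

Scaling factor: 16/24 = 2/3.
honey: 90 g × 2/3 ÷ 340 g/cup × 16 tbsp/cup ≈ 3 tbsp
bread flour: 14 oz × 2/3 × 28.35 g/oz ≈ 265 g
butter: 2.5 stick × 2/3 × 113.5 g/stick ÷ 28.35 g/oz ≈ 7 oz
cake flour: 0.25 cup × 2/3 × 114 g/cup = 19 g
peanut butter: 0.5 cup × 2/3 × 258 g/cup = 86 g
cornstarch: (3 tbsp + 1 tsp = 10/3 tbsp) × 2/3 ÷ 16 tbsp/cup × 128 g/cup ≈ 18 g

honey: 3 tbsp; bread flour: 265 g; butter: 7 oz; cake flour: 19 g; peanut butter: 86 g; cornstarch: 18 g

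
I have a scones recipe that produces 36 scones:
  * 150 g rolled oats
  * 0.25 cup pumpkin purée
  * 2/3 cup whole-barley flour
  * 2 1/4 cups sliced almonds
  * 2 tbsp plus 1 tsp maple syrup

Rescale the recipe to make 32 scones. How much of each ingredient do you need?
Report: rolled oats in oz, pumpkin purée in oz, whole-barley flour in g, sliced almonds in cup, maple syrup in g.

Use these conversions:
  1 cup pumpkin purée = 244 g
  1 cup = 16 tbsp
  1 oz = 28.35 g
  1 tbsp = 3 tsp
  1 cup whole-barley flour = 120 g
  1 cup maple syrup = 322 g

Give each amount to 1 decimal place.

rolled oats: 4.7 oz; pumpkin purée: 1.9 oz; whole-barley flour: 71.1 g; sliced almonds: 2.0 cup; maple syrup: 41.7 g

Scaling factor: 32/36 = 8/9.
rolled oats: 150 g × 8/9 ÷ 28.35 g/oz ≈ 4.7 oz
pumpkin purée: 0.25 cup × 8/9 × 244 g/cup ÷ 28.35 g/oz ≈ 1.9 oz
whole-barley flour: 2/3 cup × 8/9 × 120 g/cup ≈ 71.1 g
sliced almonds: 2.25 cup × 8/9 = 2.0 cup
maple syrup: (2 tbsp + 1 tsp = 7/3 tbsp) × 8/9 ÷ 16 tbsp/cup × 322 g/cup ≈ 41.7 g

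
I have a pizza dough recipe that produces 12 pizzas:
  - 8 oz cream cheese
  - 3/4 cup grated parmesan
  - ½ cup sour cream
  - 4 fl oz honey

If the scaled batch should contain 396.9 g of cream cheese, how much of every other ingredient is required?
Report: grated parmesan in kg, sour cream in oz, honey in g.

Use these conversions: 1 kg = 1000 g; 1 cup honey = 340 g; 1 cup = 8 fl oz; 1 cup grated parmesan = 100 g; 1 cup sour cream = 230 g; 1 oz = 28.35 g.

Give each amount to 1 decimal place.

The original recipe has 226.8 g of cream cheese, so the scaling factor is 396.9 ÷ 226.8 = 7/4 = 1.75.
grated parmesan: 0.75 cup × 7/4 × 100 g/cup ÷ 1000 g/kg ≈ 0.1 kg
sour cream: 0.5 cup × 7/4 × 230 g/cup ÷ 28.35 g/oz ≈ 7.1 oz
honey: 4 fl oz × 7/4 ÷ 8 fl oz/cup × 340 g/cup = 297.5 g

grated parmesan: 0.1 kg; sour cream: 7.1 oz; honey: 297.5 g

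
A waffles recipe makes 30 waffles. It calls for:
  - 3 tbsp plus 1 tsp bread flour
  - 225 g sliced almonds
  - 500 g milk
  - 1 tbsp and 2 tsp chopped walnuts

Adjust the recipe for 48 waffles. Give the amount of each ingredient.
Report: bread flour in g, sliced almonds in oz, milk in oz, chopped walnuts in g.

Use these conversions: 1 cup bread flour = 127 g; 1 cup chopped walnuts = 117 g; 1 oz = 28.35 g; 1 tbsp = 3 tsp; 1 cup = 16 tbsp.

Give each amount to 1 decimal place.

bread flour: 42.3 g; sliced almonds: 12.7 oz; milk: 28.2 oz; chopped walnuts: 19.5 g

Scaling factor: 48/30 = 8/5 = 1.6.
bread flour: (3 tbsp + 1 tsp = 10/3 tbsp) × 8/5 ÷ 16 tbsp/cup × 127 g/cup ≈ 42.3 g
sliced almonds: 225 g × 8/5 ÷ 28.35 g/oz ≈ 12.7 oz
milk: 500 g × 8/5 ÷ 28.35 g/oz ≈ 28.2 oz
chopped walnuts: (1 tbsp + 2 tsp = 5/3 tbsp) × 8/5 ÷ 16 tbsp/cup × 117 g/cup = 19.5 g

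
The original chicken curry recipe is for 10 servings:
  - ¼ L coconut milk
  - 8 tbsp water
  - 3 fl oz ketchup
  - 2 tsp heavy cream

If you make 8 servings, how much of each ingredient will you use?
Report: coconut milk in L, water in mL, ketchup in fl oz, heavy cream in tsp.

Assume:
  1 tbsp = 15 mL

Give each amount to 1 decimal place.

coconut milk: 0.2 L; water: 96.0 mL; ketchup: 2.4 fl oz; heavy cream: 1.6 tsp

Scaling factor: 8/10 = 4/5 = 0.8.
coconut milk: 0.25 L × 4/5 = 0.2 L
water: 8 tbsp × 4/5 × 15 mL/tbsp = 96.0 mL
ketchup: 3 fl oz × 4/5 = 2.4 fl oz
heavy cream: 2 tsp × 4/5 = 1.6 tsp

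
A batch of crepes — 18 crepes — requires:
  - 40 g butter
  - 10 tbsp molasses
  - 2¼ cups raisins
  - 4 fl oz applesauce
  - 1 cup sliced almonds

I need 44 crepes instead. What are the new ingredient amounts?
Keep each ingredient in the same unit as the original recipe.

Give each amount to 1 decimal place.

butter: 97.8 g; molasses: 24.4 tbsp; raisins: 5.5 cup; applesauce: 9.8 fl oz; sliced almonds: 2.4 cup

Scaling factor: 44/18 = 22/9.
butter: 40 g × 22/9 ≈ 97.8 g
molasses: 10 tbsp × 22/9 ≈ 24.4 tbsp
raisins: 2.25 cup × 22/9 = 5.5 cup
applesauce: 4 fl oz × 22/9 ≈ 9.8 fl oz
sliced almonds: 1 cup × 22/9 ≈ 2.4 cup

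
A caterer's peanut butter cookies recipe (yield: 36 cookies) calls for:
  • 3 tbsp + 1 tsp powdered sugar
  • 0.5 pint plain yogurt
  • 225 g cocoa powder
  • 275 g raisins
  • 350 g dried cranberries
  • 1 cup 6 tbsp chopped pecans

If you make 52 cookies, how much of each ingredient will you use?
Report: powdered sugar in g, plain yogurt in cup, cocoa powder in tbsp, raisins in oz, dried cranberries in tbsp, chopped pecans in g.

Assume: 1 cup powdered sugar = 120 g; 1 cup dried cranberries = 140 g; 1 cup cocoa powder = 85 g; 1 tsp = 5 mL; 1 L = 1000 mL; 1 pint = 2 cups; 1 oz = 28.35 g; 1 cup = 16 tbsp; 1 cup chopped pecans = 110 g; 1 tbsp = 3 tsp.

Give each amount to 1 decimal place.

powdered sugar: 36.1 g; plain yogurt: 1.4 cup; cocoa powder: 61.2 tbsp; raisins: 14.0 oz; dried cranberries: 57.8 tbsp; chopped pecans: 218.5 g

Scaling factor: 52/36 = 13/9.
powdered sugar: (3 tbsp + 1 tsp = 10/3 tbsp) × 13/9 ÷ 16 tbsp/cup × 120 g/cup ≈ 36.1 g
plain yogurt: 0.5 pint × 13/9 × 2 cup/pint ≈ 1.4 cup
cocoa powder: 225 g × 13/9 ÷ 85 g/cup × 16 tbsp/cup ≈ 61.2 tbsp
raisins: 275 g × 13/9 ÷ 28.35 g/oz ≈ 14.0 oz
dried cranberries: 350 g × 13/9 ÷ 140 g/cup × 16 tbsp/cup ≈ 57.8 tbsp
chopped pecans: (1 cup + 6 tbsp = 1.375 cup) × 13/9 × 110 g/cup ≈ 218.5 g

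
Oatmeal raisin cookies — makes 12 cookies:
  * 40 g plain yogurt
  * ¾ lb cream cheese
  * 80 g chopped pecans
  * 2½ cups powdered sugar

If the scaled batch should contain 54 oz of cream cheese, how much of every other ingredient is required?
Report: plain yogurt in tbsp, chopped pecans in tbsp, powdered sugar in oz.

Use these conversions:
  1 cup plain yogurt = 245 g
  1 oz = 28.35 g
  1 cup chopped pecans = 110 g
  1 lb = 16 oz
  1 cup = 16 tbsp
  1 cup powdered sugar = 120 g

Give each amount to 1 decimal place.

The original recipe has 12 oz of cream cheese, so the scaling factor is 54 ÷ 12 = 9/2 = 4.5.
plain yogurt: 40 g × 9/2 ÷ 245 g/cup × 16 tbsp/cup ≈ 11.8 tbsp
chopped pecans: 80 g × 9/2 ÷ 110 g/cup × 16 tbsp/cup ≈ 52.4 tbsp
powdered sugar: 2.5 cup × 9/2 × 120 g/cup ÷ 28.35 g/oz ≈ 47.6 oz

plain yogurt: 11.8 tbsp; chopped pecans: 52.4 tbsp; powdered sugar: 47.6 oz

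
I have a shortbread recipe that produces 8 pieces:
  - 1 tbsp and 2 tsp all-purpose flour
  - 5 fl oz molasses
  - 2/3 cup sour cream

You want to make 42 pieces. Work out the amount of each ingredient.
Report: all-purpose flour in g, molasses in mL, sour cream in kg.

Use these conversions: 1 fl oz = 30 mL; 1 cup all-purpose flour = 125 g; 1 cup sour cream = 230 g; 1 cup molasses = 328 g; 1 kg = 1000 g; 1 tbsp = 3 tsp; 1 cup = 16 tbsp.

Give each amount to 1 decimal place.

all-purpose flour: 68.4 g; molasses: 787.5 mL; sour cream: 0.8 kg

Scaling factor: 42/8 = 21/4 = 5.25.
all-purpose flour: (1 tbsp + 2 tsp = 5/3 tbsp) × 21/4 ÷ 16 tbsp/cup × 125 g/cup ≈ 68.4 g
molasses: 5 fl oz × 21/4 × 30 mL/fl oz = 787.5 mL
sour cream: 2/3 cup × 21/4 × 230 g/cup ÷ 1000 g/kg ≈ 0.8 kg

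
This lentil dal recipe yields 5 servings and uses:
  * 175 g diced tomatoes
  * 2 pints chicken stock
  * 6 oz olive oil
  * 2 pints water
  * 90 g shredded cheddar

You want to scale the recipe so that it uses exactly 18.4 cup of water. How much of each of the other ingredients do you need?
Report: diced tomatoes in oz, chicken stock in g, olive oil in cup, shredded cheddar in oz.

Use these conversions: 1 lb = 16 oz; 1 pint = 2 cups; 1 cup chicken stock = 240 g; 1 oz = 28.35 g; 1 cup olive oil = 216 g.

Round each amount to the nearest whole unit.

diced tomatoes: 28 oz; chicken stock: 4416 g; olive oil: 4 cup; shredded cheddar: 15 oz

The original recipe has 4 cup of water, so the scaling factor is 18.4 ÷ 4 = 23/5 = 4.6.
diced tomatoes: 175 g × 23/5 ÷ 28.35 g/oz ≈ 28 oz
chicken stock: 2 pint × 23/5 × 2 cup/pint × 240 g/cup = 4416 g
olive oil: 6 oz × 23/5 × 28.35 g/oz ÷ 216 g/cup ≈ 4 cup
shredded cheddar: 90 g × 23/5 ÷ 28.35 g/oz ≈ 15 oz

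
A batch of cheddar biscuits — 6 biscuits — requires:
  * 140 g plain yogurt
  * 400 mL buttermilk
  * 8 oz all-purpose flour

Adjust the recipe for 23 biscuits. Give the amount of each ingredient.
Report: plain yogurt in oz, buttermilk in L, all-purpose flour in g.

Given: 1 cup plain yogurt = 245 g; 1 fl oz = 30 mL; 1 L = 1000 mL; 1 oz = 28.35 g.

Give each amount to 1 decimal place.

plain yogurt: 18.9 oz; buttermilk: 1.5 L; all-purpose flour: 869.4 g

Scaling factor: 23/6.
plain yogurt: 140 g × 23/6 ÷ 28.35 g/oz ≈ 18.9 oz
buttermilk: 400 mL × 23/6 ÷ 1000 mL/L ≈ 1.5 L
all-purpose flour: 8 oz × 23/6 × 28.35 g/oz = 869.4 g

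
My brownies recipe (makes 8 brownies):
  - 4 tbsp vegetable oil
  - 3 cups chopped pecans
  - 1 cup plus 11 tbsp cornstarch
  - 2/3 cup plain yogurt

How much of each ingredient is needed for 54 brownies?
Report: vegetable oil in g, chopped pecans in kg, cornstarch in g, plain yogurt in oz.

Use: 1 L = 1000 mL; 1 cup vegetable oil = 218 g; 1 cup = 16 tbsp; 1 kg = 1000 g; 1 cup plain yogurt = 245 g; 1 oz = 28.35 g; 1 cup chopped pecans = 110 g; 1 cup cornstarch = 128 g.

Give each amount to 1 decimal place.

Scaling factor: 54/8 = 27/4 = 6.75.
vegetable oil: 4 tbsp × 27/4 ÷ 16 tbsp/cup × 218 g/cup ≈ 367.9 g
chopped pecans: 3 cup × 27/4 × 110 g/cup ÷ 1000 g/kg ≈ 2.2 kg
cornstarch: (1 cup + 11 tbsp = 1.6875 cup) × 27/4 × 128 g/cup = 1458.0 g
plain yogurt: 2/3 cup × 27/4 × 245 g/cup ÷ 28.35 g/oz ≈ 38.9 oz

vegetable oil: 367.9 g; chopped pecans: 2.2 kg; cornstarch: 1458.0 g; plain yogurt: 38.9 oz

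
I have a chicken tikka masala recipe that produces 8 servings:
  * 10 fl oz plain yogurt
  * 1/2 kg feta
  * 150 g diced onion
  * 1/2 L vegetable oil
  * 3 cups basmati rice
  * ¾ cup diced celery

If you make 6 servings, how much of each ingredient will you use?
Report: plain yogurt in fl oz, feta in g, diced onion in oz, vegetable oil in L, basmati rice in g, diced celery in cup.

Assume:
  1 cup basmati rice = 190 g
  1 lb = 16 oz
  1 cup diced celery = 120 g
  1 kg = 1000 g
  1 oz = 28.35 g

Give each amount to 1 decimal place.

plain yogurt: 7.5 fl oz; feta: 375.0 g; diced onion: 4.0 oz; vegetable oil: 0.4 L; basmati rice: 427.5 g; diced celery: 0.6 cup

Scaling factor: 6/8 = 3/4 = 0.75.
plain yogurt: 10 fl oz × 3/4 = 7.5 fl oz
feta: 0.5 kg × 3/4 × 1000 g/kg = 375.0 g
diced onion: 150 g × 3/4 ÷ 28.35 g/oz ≈ 4.0 oz
vegetable oil: 0.5 L × 3/4 ≈ 0.4 L
basmati rice: 3 cup × 3/4 × 190 g/cup = 427.5 g
diced celery: 0.75 cup × 3/4 ≈ 0.6 cup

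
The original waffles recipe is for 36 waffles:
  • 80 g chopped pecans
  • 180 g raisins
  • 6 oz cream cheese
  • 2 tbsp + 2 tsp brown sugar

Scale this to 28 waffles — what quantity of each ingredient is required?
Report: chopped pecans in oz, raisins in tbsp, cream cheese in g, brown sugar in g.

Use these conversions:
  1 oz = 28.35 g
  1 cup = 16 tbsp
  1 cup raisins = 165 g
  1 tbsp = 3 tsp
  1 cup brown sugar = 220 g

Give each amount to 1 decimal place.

Scaling factor: 28/36 = 7/9.
chopped pecans: 80 g × 7/9 ÷ 28.35 g/oz ≈ 2.2 oz
raisins: 180 g × 7/9 ÷ 165 g/cup × 16 tbsp/cup ≈ 13.6 tbsp
cream cheese: 6 oz × 7/9 × 28.35 g/oz = 132.3 g
brown sugar: (2 tbsp + 2 tsp = 8/3 tbsp) × 7/9 ÷ 16 tbsp/cup × 220 g/cup ≈ 28.5 g

chopped pecans: 2.2 oz; raisins: 13.6 tbsp; cream cheese: 132.3 g; brown sugar: 28.5 g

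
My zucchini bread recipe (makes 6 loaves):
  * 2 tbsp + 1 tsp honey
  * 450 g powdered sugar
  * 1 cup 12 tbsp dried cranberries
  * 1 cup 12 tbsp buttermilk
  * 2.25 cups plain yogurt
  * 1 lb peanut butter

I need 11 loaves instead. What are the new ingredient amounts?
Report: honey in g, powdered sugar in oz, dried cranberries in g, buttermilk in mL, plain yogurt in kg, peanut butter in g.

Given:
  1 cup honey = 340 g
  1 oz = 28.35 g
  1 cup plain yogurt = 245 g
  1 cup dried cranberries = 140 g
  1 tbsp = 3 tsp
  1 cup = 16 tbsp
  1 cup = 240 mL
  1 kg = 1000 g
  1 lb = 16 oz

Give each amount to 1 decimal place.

honey: 90.9 g; powdered sugar: 29.1 oz; dried cranberries: 449.2 g; buttermilk: 770.0 mL; plain yogurt: 1.0 kg; peanut butter: 831.6 g

Scaling factor: 11/6.
honey: (2 tbsp + 1 tsp = 7/3 tbsp) × 11/6 ÷ 16 tbsp/cup × 340 g/cup ≈ 90.9 g
powdered sugar: 450 g × 11/6 ÷ 28.35 g/oz ≈ 29.1 oz
dried cranberries: (1 cup + 12 tbsp = 1.75 cup) × 11/6 × 140 g/cup ≈ 449.2 g
buttermilk: (1 cup + 12 tbsp = 1.75 cup) × 11/6 × 240 mL/cup = 770.0 mL
plain yogurt: 2.25 cup × 11/6 × 245 g/cup ÷ 1000 g/kg ≈ 1.0 kg
peanut butter: 1 lb × 11/6 × 16 oz/lb × 28.35 g/oz = 831.6 g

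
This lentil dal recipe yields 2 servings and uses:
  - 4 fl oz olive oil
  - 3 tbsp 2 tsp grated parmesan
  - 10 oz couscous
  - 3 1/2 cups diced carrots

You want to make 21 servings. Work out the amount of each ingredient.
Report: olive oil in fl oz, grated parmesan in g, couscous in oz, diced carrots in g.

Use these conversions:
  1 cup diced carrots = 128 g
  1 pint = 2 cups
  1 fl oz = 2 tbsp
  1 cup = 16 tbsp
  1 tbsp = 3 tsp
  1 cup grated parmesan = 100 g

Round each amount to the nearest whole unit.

olive oil: 42 fl oz; grated parmesan: 241 g; couscous: 105 oz; diced carrots: 4704 g

Scaling factor: 21/2 = 10.5.
olive oil: 4 fl oz × 21/2 = 42 fl oz
grated parmesan: (3 tbsp + 2 tsp = 11/3 tbsp) × 21/2 ÷ 16 tbsp/cup × 100 g/cup ≈ 241 g
couscous: 10 oz × 21/2 = 105 oz
diced carrots: 3.5 cup × 21/2 × 128 g/cup = 4704 g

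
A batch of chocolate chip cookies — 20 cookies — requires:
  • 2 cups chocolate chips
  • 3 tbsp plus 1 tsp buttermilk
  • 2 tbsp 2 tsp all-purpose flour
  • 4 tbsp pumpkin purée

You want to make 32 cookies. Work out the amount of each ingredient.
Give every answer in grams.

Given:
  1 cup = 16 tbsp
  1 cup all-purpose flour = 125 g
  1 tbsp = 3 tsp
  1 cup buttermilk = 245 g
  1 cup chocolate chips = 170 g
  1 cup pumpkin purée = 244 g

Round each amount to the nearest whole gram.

chocolate chips: 544 g; buttermilk: 82 g; all-purpose flour: 33 g; pumpkin purée: 98 g

Scaling factor: 32/20 = 8/5 = 1.6.
chocolate chips: 2 cup × 8/5 × 170 g/cup = 544 g
buttermilk: (3 tbsp + 1 tsp = 10/3 tbsp) × 8/5 ÷ 16 tbsp/cup × 245 g/cup ≈ 82 g
all-purpose flour: (2 tbsp + 2 tsp = 8/3 tbsp) × 8/5 ÷ 16 tbsp/cup × 125 g/cup ≈ 33 g
pumpkin purée: 4 tbsp × 8/5 ÷ 16 tbsp/cup × 244 g/cup ≈ 98 g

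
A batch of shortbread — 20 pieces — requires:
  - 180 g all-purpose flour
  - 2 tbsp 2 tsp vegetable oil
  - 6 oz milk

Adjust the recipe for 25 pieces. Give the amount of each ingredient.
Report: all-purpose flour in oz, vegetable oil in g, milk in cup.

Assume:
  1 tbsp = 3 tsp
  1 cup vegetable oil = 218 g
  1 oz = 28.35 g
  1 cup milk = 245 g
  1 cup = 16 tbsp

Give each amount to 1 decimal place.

Scaling factor: 25/20 = 5/4 = 1.25.
all-purpose flour: 180 g × 5/4 ÷ 28.35 g/oz ≈ 7.9 oz
vegetable oil: (2 tbsp + 2 tsp = 8/3 tbsp) × 5/4 ÷ 16 tbsp/cup × 218 g/cup ≈ 45.4 g
milk: 6 oz × 5/4 × 28.35 g/oz ÷ 245 g/cup ≈ 0.9 cup

all-purpose flour: 7.9 oz; vegetable oil: 45.4 g; milk: 0.9 cup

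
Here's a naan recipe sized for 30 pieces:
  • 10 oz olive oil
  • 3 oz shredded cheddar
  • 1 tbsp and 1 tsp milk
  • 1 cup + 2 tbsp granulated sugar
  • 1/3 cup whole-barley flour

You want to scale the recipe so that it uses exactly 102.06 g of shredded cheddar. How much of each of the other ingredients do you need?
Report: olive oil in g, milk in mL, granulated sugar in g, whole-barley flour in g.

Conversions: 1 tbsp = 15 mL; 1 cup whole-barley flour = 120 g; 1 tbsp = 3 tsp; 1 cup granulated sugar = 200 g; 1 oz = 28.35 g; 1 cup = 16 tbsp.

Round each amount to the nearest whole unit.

The original recipe has 85.05 g of shredded cheddar, so the scaling factor is 102.06 ÷ 85.05 = 6/5 = 1.2.
olive oil: 10 oz × 6/5 × 28.35 g/oz ≈ 340 g
milk: (1 tbsp + 1 tsp = 4/3 tbsp) × 6/5 × 15 mL/tbsp = 24 mL
granulated sugar: (1 cup + 2 tbsp = 1.125 cup) × 6/5 × 200 g/cup = 270 g
whole-barley flour: 1/3 cup × 6/5 × 120 g/cup = 48 g

olive oil: 340 g; milk: 24 mL; granulated sugar: 270 g; whole-barley flour: 48 g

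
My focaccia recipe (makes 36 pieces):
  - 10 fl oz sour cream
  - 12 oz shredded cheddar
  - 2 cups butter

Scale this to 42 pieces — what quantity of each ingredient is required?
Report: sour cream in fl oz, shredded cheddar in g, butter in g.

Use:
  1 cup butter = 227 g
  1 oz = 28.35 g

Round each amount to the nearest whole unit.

Scaling factor: 42/36 = 7/6.
sour cream: 10 fl oz × 7/6 ≈ 12 fl oz
shredded cheddar: 12 oz × 7/6 × 28.35 g/oz ≈ 397 g
butter: 2 cup × 7/6 × 227 g/cup ≈ 530 g

sour cream: 12 fl oz; shredded cheddar: 397 g; butter: 530 g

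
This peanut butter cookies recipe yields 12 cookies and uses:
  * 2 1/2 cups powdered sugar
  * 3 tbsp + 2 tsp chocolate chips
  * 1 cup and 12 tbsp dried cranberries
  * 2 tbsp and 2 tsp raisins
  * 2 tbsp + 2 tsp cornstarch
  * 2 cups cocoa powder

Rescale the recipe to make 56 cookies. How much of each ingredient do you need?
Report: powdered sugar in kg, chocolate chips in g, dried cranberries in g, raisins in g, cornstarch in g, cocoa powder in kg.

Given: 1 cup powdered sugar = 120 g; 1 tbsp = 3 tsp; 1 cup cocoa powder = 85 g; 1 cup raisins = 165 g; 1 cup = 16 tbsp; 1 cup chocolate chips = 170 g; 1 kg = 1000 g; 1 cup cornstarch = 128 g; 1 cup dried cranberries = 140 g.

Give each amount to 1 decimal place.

Scaling factor: 56/12 = 14/3.
powdered sugar: 2.5 cup × 14/3 × 120 g/cup ÷ 1000 g/kg = 1.4 kg
chocolate chips: (3 tbsp + 2 tsp = 11/3 tbsp) × 14/3 ÷ 16 tbsp/cup × 170 g/cup ≈ 181.8 g
dried cranberries: (1 cup + 12 tbsp = 1.75 cup) × 14/3 × 140 g/cup ≈ 1143.3 g
raisins: (2 tbsp + 2 tsp = 8/3 tbsp) × 14/3 ÷ 16 tbsp/cup × 165 g/cup ≈ 128.3 g
cornstarch: (2 tbsp + 2 tsp = 8/3 tbsp) × 14/3 ÷ 16 tbsp/cup × 128 g/cup ≈ 99.6 g
cocoa powder: 2 cup × 14/3 × 85 g/cup ÷ 1000 g/kg ≈ 0.8 kg

powdered sugar: 1.4 kg; chocolate chips: 181.8 g; dried cranberries: 1143.3 g; raisins: 128.3 g; cornstarch: 99.6 g; cocoa powder: 0.8 kg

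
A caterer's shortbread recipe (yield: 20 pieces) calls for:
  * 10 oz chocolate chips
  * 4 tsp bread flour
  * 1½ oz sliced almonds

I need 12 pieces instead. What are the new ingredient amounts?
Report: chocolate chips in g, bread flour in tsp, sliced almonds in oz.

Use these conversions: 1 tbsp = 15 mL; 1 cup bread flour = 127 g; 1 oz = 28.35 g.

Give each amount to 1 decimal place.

chocolate chips: 170.1 g; bread flour: 2.4 tsp; sliced almonds: 0.9 oz

Scaling factor: 12/20 = 3/5 = 0.6.
chocolate chips: 10 oz × 3/5 × 28.35 g/oz = 170.1 g
bread flour: 4 tsp × 3/5 = 2.4 tsp
sliced almonds: 1.5 oz × 3/5 = 0.9 oz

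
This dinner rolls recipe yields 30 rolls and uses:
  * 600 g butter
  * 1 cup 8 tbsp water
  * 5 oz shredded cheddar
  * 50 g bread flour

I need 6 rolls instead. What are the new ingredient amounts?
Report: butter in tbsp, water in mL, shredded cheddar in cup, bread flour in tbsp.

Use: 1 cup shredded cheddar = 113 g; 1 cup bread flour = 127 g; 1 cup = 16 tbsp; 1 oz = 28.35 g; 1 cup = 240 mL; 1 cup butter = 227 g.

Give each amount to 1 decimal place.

Scaling factor: 6/30 = 1/5 = 0.2.
butter: 600 g × 1/5 ÷ 227 g/cup × 16 tbsp/cup ≈ 8.5 tbsp
water: (1 cup + 8 tbsp = 1.5 cup) × 1/5 × 240 mL/cup = 72.0 mL
shredded cheddar: 5 oz × 1/5 × 28.35 g/oz ÷ 113 g/cup ≈ 0.3 cup
bread flour: 50 g × 1/5 ÷ 127 g/cup × 16 tbsp/cup ≈ 1.3 tbsp

butter: 8.5 tbsp; water: 72.0 mL; shredded cheddar: 0.3 cup; bread flour: 1.3 tbsp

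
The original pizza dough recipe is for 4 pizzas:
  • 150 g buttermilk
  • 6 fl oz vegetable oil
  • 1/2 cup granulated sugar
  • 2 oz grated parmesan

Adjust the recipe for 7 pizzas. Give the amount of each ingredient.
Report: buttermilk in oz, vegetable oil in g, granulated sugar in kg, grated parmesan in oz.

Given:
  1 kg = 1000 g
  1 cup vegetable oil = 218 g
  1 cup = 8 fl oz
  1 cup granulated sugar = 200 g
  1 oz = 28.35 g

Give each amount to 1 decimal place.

buttermilk: 9.3 oz; vegetable oil: 286.1 g; granulated sugar: 0.2 kg; grated parmesan: 3.5 oz

Scaling factor: 7/4 = 1.75.
buttermilk: 150 g × 7/4 ÷ 28.35 g/oz ≈ 9.3 oz
vegetable oil: 6 fl oz × 7/4 ÷ 8 fl oz/cup × 218 g/cup ≈ 286.1 g
granulated sugar: 0.5 cup × 7/4 × 200 g/cup ÷ 1000 g/kg ≈ 0.2 kg
grated parmesan: 2 oz × 7/4 = 3.5 oz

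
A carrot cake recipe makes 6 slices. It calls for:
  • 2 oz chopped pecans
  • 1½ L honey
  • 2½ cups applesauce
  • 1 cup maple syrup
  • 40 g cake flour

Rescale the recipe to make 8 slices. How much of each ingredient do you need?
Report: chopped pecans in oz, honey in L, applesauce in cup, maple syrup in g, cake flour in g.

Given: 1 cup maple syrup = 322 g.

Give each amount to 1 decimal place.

Scaling factor: 8/6 = 4/3.
chopped pecans: 2 oz × 4/3 ≈ 2.7 oz
honey: 1.5 L × 4/3 = 2.0 L
applesauce: 2.5 cup × 4/3 ≈ 3.3 cup
maple syrup: 1 cup × 4/3 × 322 g/cup ≈ 429.3 g
cake flour: 40 g × 4/3 ≈ 53.3 g

chopped pecans: 2.7 oz; honey: 2.0 L; applesauce: 3.3 cup; maple syrup: 429.3 g; cake flour: 53.3 g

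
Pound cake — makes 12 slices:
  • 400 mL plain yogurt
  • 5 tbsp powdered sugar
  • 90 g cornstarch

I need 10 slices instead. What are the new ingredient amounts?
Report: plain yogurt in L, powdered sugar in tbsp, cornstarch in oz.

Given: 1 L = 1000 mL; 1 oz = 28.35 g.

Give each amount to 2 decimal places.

Scaling factor: 10/12 = 5/6.
plain yogurt: 400 mL × 5/6 ÷ 1000 mL/L ≈ 0.33 L
powdered sugar: 5 tbsp × 5/6 ≈ 4.17 tbsp
cornstarch: 90 g × 5/6 ÷ 28.35 g/oz ≈ 2.65 oz

plain yogurt: 0.33 L; powdered sugar: 4.17 tbsp; cornstarch: 2.65 oz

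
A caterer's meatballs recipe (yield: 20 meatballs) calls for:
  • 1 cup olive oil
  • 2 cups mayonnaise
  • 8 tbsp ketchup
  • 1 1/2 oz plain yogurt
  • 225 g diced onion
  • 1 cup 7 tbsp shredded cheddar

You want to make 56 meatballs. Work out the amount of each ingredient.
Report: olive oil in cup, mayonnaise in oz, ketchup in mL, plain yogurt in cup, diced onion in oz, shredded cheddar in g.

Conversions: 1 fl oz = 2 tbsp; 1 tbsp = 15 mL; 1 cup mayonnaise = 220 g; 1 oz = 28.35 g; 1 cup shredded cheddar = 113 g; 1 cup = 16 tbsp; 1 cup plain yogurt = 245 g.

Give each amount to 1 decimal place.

olive oil: 2.8 cup; mayonnaise: 43.5 oz; ketchup: 336.0 mL; plain yogurt: 0.5 cup; diced onion: 22.2 oz; shredded cheddar: 454.8 g

Scaling factor: 56/20 = 14/5 = 2.8.
olive oil: 1 cup × 14/5 = 2.8 cup
mayonnaise: 2 cup × 14/5 × 220 g/cup ÷ 28.35 g/oz ≈ 43.5 oz
ketchup: 8 tbsp × 14/5 × 15 mL/tbsp = 336.0 mL
plain yogurt: 1.5 oz × 14/5 × 28.35 g/oz ÷ 245 g/cup ≈ 0.5 cup
diced onion: 225 g × 14/5 ÷ 28.35 g/oz ≈ 22.2 oz
shredded cheddar: (1 cup + 7 tbsp = 1.4375 cup) × 14/5 × 113 g/cup ≈ 454.8 g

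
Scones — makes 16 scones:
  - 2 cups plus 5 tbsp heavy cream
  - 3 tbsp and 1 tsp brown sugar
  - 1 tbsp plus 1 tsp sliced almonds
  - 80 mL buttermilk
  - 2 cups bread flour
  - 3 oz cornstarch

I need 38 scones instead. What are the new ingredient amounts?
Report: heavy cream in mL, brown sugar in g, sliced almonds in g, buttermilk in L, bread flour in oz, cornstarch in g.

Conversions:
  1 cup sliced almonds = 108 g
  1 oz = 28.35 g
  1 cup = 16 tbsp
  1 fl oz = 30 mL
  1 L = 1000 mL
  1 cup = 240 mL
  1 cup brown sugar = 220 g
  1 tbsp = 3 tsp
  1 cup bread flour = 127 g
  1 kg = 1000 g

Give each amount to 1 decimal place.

heavy cream: 1318.1 mL; brown sugar: 108.9 g; sliced almonds: 21.4 g; buttermilk: 0.2 L; bread flour: 21.3 oz; cornstarch: 202.0 g

Scaling factor: 38/16 = 19/8 = 2.375.
heavy cream: (2 cup + 5 tbsp = 2.3125 cup) × 19/8 × 240 mL/cup ≈ 1318.1 mL
brown sugar: (3 tbsp + 1 tsp = 10/3 tbsp) × 19/8 ÷ 16 tbsp/cup × 220 g/cup ≈ 108.9 g
sliced almonds: (1 tbsp + 1 tsp = 4/3 tbsp) × 19/8 ÷ 16 tbsp/cup × 108 g/cup ≈ 21.4 g
buttermilk: 80 mL × 19/8 ÷ 1000 mL/L ≈ 0.2 L
bread flour: 2 cup × 19/8 × 127 g/cup ÷ 28.35 g/oz ≈ 21.3 oz
cornstarch: 3 oz × 19/8 × 28.35 g/oz ≈ 202.0 g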